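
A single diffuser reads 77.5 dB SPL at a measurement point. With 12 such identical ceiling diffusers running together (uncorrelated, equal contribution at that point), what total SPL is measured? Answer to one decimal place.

12 equal incoherent sources raise the level by 10·log₁₀(12) = 10.79 dB.
L_total = 77.5 + 10.79 = 88.3 dB SPL.

88.3 dB SPL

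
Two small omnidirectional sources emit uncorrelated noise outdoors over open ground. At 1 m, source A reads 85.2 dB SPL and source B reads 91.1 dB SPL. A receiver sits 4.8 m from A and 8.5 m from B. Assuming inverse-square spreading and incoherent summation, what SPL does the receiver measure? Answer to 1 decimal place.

At the listener: L_A = 85.2 − 20·log₁₀(4.8) = 71.58 dB; L_B = 91.1 − 20·log₁₀(8.5) = 72.51 dB.
Combined: 10·log₁₀(10^(71.58/10)+10^(72.51/10)) = 75.1 dB SPL.

75.1 dB SPL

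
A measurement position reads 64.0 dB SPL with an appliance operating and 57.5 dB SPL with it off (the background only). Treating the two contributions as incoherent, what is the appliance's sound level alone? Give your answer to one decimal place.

62.9 dB SPL

Background correction is a power subtraction:
L_src = 10·log₁₀(10^(64.0/10) − 10^(57.5/10)) = 10·log₁₀(1950000) = 62.9 dB SPL.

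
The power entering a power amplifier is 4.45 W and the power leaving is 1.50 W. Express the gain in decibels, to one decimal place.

-4.7 dB

Power is a power quantity, so gain = 10·log₁₀(P_out/P_in).
10·log₁₀(1.50/4.45) = 10·log₁₀(0.3371) = -4.7 dB.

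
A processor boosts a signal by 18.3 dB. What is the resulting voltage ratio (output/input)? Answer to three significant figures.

Voltage ratio = 10^(dB/20).
10^(18.3/20) = 10^(0.9150) = 8.22.

8.22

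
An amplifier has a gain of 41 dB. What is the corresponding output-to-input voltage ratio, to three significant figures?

Voltage ratio = 10^(dB/20).
10^(41/20) = 10^(2.050) = 112.

112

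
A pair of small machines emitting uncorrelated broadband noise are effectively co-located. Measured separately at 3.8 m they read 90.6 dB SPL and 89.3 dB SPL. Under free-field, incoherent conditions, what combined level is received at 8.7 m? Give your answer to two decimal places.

85.81 dB SPL

Combined at 3.8 m: 10·log₁₀(10^(90.6/10)+10^(89.3/10)) = 93.009 dB SPL.
Then apply −20·log₁₀(8.7/3.8) = -7.195 dB → 85.81 dB SPL.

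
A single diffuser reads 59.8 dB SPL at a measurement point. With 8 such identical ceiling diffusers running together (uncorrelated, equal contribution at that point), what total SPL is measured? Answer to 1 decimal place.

68.8 dB SPL

8 equal incoherent sources raise the level by 10·log₁₀(8) = 9.03 dB.
L_total = 59.8 + 9.03 = 68.8 dB SPL.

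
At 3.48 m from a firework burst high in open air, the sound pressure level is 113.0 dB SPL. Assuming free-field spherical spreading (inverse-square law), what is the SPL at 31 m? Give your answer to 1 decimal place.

Free-field point source: level drops by 20·log₁₀ of the distance ratio.
ΔL = −20·log₁₀(31/3.48) = -19.00 dB, so L₂ = 113.0 + (-19.00) = 94.0 dB SPL.

94.0 dB SPL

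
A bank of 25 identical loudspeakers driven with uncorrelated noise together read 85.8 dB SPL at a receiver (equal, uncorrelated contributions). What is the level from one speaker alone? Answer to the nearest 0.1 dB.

71.8 dB SPL

25 equal incoherent sources add 10·log₁₀(25) = 13.98 dB over one source.
L_one = 85.8 − 13.98 = 71.8 dB SPL.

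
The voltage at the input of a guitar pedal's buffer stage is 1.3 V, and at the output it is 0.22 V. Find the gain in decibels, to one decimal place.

For a voltage ratio, dB = 20·log₁₀(V₂/V₁).
20·log₁₀(0.22/1.3) = 20·log₁₀(0.1692) = -15.4 dB.

-15.4 dB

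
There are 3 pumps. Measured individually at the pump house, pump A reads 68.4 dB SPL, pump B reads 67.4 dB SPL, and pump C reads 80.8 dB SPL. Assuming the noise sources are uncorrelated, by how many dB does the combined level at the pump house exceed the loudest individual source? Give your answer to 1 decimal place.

0.4 dB

Incoherent sources sum as intensities:
L_total = 10·log₁₀(10^(68.4/10) + 10^(67.4/10) + 10^(80.8/10)) = 81.23 dB SPL.
Excess over the loudest (80.8 dB): 81.23 − 80.8 = 0.4 dB.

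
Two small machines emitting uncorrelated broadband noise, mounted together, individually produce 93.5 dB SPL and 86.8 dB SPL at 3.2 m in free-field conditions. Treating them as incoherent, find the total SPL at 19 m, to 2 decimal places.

Combined at 3.2 m: 10·log₁₀(10^(93.5/10)+10^(86.8/10)) = 94.341 dB SPL.
Then apply −20·log₁₀(19/3.2) = -15.472 dB → 78.87 dB SPL.

78.87 dB SPL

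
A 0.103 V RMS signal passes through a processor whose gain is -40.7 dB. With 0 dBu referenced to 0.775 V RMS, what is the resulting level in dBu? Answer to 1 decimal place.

Input level: 20·log₁₀(0.103/0.775) = -17.53 dBu.
Output: -17.53 − 40.7 = -58.2 dBu.

-58.2 dBu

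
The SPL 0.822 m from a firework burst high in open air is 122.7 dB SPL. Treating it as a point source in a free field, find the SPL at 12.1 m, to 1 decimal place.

Free-field point source: level drops by 20·log₁₀ of the distance ratio.
ΔL = −20·log₁₀(12.1/0.822) = -23.36 dB, so L₂ = 122.7 + (-23.36) = 99.3 dB SPL.

99.3 dB SPL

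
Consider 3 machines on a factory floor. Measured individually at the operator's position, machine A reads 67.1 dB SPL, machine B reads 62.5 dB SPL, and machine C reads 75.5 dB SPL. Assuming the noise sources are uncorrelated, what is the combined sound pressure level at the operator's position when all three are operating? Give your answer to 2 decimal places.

Add the sources as powers (linear), then convert back to dB:
L_total = 10·log₁₀(10^(67.1/10) + 10^(62.5/10) + 10^(75.5/10)) = 10·log₁₀(42390000) = 76.27 dB SPL.

76.27 dB SPL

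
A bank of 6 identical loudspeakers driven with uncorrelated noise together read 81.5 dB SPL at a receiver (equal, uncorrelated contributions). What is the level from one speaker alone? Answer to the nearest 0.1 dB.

6 equal incoherent sources add 10·log₁₀(6) = 7.78 dB over one source.
L_one = 81.5 − 7.78 = 73.7 dB SPL.

73.7 dB SPL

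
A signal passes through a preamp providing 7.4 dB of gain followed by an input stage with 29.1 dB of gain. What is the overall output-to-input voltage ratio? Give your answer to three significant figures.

66.8

Net gain = 7.4 + 29.1 = 36.5 dB.
Voltage ratio = 10^(36.5/20) = 66.8.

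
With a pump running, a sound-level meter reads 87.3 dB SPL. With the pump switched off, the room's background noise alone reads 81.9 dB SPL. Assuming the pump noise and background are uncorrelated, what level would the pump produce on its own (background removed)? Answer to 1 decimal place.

Subtract intensities: L_src = 10·log₁₀(10^(L_total/10) − 10^(L_bg/10)).
L_src = 10·log₁₀(10^(87.3/10) − 10^(81.9/10)) = 10·log₁₀(382200000) = 85.8 dB SPL.

85.8 dB SPL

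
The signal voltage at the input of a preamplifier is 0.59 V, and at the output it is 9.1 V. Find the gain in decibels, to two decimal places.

Voltage ratio → dB uses the 20·log₁₀ form:
20·log₁₀(9.1/0.59) = 20·log₁₀(15.42) = 23.76 dB.

23.76 dB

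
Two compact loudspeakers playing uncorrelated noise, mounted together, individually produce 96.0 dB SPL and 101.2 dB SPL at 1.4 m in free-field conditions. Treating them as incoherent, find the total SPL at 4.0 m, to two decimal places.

93.23 dB SPL

Combined at 1.4 m: 10·log₁₀(10^(96.0/10)+10^(101.2/10)) = 102.346 dB SPL.
Then apply −20·log₁₀(4.0/1.4) = -9.119 dB → 93.23 dB SPL.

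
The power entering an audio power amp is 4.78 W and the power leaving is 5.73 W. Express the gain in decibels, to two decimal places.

For a power ratio, dB = 10·log₁₀(P₂/P₁).
10·log₁₀(5.73/4.78) = 10·log₁₀(1.199) = 0.79 dB.

0.79 dB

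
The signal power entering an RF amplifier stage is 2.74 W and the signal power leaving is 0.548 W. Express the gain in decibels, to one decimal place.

Power ratio → dB uses the 10·log₁₀ form:
10·log₁₀(0.548/2.74) = 10·log₁₀(0.2000) = -7.0 dB.

-7.0 dB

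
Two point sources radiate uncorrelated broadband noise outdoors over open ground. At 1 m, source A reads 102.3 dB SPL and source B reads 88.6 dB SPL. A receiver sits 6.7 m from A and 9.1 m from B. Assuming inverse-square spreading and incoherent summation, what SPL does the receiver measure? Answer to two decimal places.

85.88 dB SPL

At the listener: L_A = 102.3 − 20·log₁₀(6.7) = 85.779 dB; L_B = 88.6 − 20·log₁₀(9.1) = 69.419 dB.
Combined: 10·log₁₀(10^(85.779/10)+10^(69.419/10)) = 85.88 dB SPL.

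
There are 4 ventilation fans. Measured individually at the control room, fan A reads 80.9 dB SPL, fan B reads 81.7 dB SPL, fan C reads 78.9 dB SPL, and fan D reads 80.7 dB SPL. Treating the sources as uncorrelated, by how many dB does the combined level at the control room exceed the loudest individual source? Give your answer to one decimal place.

Incoherent sources sum as intensities:
L_total = 10·log₁₀(10^(80.9/10) + 10^(81.7/10) + 10^(78.9/10) + 10^(80.7/10)) = 86.68 dB SPL.
Excess over the loudest (81.7 dB): 86.68 − 81.7 = 5.0 dB.

5.0 dB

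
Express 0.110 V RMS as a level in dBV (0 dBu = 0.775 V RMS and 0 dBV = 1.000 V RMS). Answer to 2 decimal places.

dBV = 20·log₁₀(V / 1.000 V).
20·log₁₀(0.110/1.000) = -19.17 dBV.

-19.17 dBV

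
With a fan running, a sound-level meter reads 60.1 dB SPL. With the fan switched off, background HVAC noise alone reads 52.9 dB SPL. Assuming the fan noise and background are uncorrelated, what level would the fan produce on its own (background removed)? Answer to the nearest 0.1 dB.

Remove the background by subtracting linear intensities:
L_src = 10·log₁₀(10^(60.1/10) − 10^(52.9/10)) = 10·log₁₀(828300) = 59.2 dB SPL.

59.2 dB SPL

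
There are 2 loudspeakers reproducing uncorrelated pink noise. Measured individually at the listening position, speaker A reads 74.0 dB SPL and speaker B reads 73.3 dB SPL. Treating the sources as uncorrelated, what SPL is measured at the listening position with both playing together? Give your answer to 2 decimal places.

76.67 dB SPL

Incoherent sources sum as intensities:
L_total = 10·log₁₀(10^(74.0/10) + 10^(73.3/10)) = 10·log₁₀(46500000) = 76.67 dB SPL.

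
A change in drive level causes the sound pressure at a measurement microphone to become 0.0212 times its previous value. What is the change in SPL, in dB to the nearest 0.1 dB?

SPL change from a pressure ratio uses the 20·log₁₀ form:
20·log₁₀(0.0212) = -33.5 dB.

-33.5 dB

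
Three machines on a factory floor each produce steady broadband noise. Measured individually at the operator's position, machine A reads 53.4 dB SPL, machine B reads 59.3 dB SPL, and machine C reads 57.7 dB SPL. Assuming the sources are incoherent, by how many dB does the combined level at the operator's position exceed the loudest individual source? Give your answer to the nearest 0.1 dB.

Uncorrelated sources add in intensity (power), not in dB.
L_total = 10·log₁₀(10^(53.4/10) + 10^(59.3/10) + 10^(57.7/10)) = 62.20 dB SPL.
Excess over the loudest (59.3 dB): 62.20 − 59.3 = 2.9 dB.

2.9 dB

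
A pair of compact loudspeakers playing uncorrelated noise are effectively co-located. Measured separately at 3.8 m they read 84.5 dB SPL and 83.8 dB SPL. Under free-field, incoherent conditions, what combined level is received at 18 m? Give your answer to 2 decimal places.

Combined at 3.8 m: 10·log₁₀(10^(84.5/10)+10^(83.8/10)) = 87.174 dB SPL.
Then apply −20·log₁₀(18/3.8) = -13.510 dB → 73.66 dB SPL.

73.66 dB SPL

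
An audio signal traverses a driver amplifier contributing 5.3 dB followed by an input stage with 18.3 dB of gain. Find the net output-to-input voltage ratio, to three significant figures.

15.1

Net gain = 5.3 + 18.3 = 23.6 dB.
Voltage ratio = 10^(23.6/20) = 15.1.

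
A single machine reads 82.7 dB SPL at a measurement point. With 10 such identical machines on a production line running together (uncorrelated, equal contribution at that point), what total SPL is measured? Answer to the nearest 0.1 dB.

10 equal incoherent sources raise the level by 10·log₁₀(10) = 10.00 dB.
L_total = 82.7 + 10.00 = 92.7 dB SPL.

92.7 dB SPL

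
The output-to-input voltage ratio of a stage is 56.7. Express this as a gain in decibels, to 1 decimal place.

Voltage is an amplitude quantity, so gain = 20·log₁₀(V_out/V_in).
20·log₁₀(56.7) = 35.1 dB.

35.1 dB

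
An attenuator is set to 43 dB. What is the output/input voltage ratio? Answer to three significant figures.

0.00708

Voltage ratio = 10^(dB/20).
10^(-43/20) = 10^(-2.150) = 0.00708.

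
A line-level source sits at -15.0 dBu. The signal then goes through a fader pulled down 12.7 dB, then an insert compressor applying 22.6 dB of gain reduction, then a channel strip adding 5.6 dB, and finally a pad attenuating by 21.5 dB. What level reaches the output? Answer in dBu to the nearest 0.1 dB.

In dB, series stages simply add:
-15.0 − 12.7 − 22.6 + 5.6 − 21.5 = -66.2 dBu.

-66.2 dBu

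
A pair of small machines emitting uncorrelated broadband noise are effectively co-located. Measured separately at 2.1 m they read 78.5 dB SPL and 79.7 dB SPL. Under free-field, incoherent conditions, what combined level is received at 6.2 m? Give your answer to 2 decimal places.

Combined at 2.1 m: 10·log₁₀(10^(78.5/10)+10^(79.7/10)) = 82.152 dB SPL.
Then apply −20·log₁₀(6.2/2.1) = -9.403 dB → 72.75 dB SPL.

72.75 dB SPL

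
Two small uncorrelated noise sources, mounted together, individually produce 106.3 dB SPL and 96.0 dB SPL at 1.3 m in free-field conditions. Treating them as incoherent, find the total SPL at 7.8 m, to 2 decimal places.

Combined at 1.3 m: 10·log₁₀(10^(106.3/10)+10^(96.0/10)) = 106.687 dB SPL.
Then apply −20·log₁₀(7.8/1.3) = -15.563 dB → 91.12 dB SPL.

91.12 dB SPL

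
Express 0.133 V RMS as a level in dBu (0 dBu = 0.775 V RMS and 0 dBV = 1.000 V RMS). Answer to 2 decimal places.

-15.31 dBu

dBu = 20·log₁₀(V / 0.775 V).
20·log₁₀(0.133/0.775) = -15.31 dBu.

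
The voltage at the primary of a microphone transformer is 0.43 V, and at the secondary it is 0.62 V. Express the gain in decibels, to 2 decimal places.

Voltage ratio → dB uses the 20·log₁₀ form:
20·log₁₀(0.62/0.43) = 20·log₁₀(1.442) = 3.18 dB.

3.18 dB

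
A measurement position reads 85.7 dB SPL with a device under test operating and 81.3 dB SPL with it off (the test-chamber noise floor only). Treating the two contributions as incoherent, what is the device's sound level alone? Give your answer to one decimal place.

83.7 dB SPL

Remove the background by subtracting linear intensities:
L_src = 10·log₁₀(10^(85.7/10) − 10^(81.3/10)) = 10·log₁₀(236600000) = 83.7 dB SPL.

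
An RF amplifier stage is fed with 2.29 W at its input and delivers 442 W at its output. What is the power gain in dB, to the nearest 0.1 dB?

Power ratio → dB uses the 10·log₁₀ form:
10·log₁₀(442/2.29) = 10·log₁₀(193.0) = 22.9 dB.

22.9 dB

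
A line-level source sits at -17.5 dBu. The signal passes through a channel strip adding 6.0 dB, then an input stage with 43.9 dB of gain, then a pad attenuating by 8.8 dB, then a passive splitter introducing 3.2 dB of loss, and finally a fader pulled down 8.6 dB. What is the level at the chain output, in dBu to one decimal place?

In dB, series stages simply add:
-17.5 + 6.0 + 43.9 − 8.8 − 3.2 − 8.6 = +11.8 dBu.

+11.8 dBu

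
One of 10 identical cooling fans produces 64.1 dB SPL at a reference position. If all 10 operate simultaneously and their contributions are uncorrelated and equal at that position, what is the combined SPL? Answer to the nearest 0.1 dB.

74.1 dB SPL

10 equal incoherent sources raise the level by 10·log₁₀(10) = 10.00 dB.
L_total = 64.1 + 10.00 = 74.1 dB SPL.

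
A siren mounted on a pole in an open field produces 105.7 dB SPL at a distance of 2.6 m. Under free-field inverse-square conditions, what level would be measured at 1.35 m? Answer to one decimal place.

For a point source in a free field, ΔL = −20·log₁₀(d₂/d₁).
ΔL = −20·log₁₀(1.35/2.6) = 5.69 dB, so L₂ = 105.7 + (5.69) = 111.4 dB SPL.

111.4 dB SPL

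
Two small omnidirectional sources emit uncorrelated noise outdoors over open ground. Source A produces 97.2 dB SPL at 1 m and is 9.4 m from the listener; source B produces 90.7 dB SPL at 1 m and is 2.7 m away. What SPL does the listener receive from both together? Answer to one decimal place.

83.4 dB SPL

At the listener: L_A = 97.2 − 20·log₁₀(9.4) = 77.74 dB; L_B = 90.7 − 20·log₁₀(2.7) = 82.07 dB.
Combined: 10·log₁₀(10^(77.74/10)+10^(82.07/10)) = 83.4 dB SPL.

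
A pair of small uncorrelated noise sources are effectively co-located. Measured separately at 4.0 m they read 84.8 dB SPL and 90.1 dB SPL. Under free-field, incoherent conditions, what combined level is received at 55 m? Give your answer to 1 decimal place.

Combined at 4.0 m: 10·log₁₀(10^(84.8/10)+10^(90.1/10)) = 91.22 dB SPL.
Then apply −20·log₁₀(55/4.0) = -22.77 dB → 68.5 dB SPL.

68.5 dB SPL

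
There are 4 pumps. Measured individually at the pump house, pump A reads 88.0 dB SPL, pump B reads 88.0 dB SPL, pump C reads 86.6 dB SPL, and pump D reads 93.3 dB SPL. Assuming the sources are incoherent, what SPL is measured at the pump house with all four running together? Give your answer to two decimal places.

Add the sources as powers (linear), then convert back to dB:
L_total = 10·log₁₀(10^(88.0/10) + 10^(88.0/10) + 10^(86.6/10) + 10^(93.3/10)) = 10·log₁₀(3857000000) = 95.86 dB SPL.

95.86 dB SPL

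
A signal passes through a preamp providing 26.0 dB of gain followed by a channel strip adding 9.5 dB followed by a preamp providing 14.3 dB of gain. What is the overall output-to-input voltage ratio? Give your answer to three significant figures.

309

Net gain = 26.0 + 9.5 + 14.3 = 49.8 dB.
Voltage ratio = 10^(49.8/20) = 309.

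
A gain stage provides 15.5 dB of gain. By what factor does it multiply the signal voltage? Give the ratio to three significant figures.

5.96

Voltage ratio = 10^(dB/20).
10^(15.5/20) = 10^(0.7750) = 5.96.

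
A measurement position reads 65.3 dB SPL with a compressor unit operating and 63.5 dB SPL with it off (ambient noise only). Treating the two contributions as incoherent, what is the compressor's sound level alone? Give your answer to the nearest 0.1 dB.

Background correction is a power subtraction:
L_src = 10·log₁₀(10^(65.3/10) − 10^(63.5/10)) = 10·log₁₀(1150000) = 60.6 dB SPL.

60.6 dB SPL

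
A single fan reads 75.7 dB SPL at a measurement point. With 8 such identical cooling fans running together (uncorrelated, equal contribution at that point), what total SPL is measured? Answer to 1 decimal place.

8 equal incoherent sources raise the level by 10·log₁₀(8) = 9.03 dB.
L_total = 75.7 + 9.03 = 84.7 dB SPL.

84.7 dB SPL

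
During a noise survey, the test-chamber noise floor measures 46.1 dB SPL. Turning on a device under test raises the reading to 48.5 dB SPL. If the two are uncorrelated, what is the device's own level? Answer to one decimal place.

Background correction is a power subtraction:
L_src = 10·log₁₀(10^(48.5/10) − 10^(46.1/10)) = 10·log₁₀(30060) = 44.8 dB SPL.

44.8 dB SPL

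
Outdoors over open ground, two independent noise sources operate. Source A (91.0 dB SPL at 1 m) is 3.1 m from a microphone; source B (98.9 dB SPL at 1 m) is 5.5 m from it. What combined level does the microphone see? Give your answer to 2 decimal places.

At the listener: L_A = 91.0 − 20·log₁₀(3.1) = 81.173 dB; L_B = 98.9 − 20·log₁₀(5.5) = 84.093 dB.
Combined: 10·log₁₀(10^(81.173/10)+10^(84.093/10)) = 85.88 dB SPL.

85.88 dB SPL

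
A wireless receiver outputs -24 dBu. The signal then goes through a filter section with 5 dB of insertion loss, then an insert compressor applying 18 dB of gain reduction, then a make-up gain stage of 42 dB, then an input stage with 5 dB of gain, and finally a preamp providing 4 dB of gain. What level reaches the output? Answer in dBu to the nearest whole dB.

+4 dBu

In dB, series stages simply add:
-24 − 5 − 18 + 42 + 5 + 4 = +4 dBu.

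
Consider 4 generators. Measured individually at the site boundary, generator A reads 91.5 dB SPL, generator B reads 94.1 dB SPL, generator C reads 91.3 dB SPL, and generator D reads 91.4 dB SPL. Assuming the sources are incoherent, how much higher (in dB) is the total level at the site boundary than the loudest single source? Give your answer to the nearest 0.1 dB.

4.2 dB

Incoherent sources sum as intensities:
L_total = 10·log₁₀(10^(91.5/10) + 10^(94.1/10) + 10^(91.3/10) + 10^(91.4/10)) = 98.27 dB SPL.
Excess over the loudest (94.1 dB): 98.27 − 94.1 = 4.2 dB.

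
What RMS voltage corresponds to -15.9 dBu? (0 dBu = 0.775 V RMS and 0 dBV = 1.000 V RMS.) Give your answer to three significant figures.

V = 0.775 V × 10^(-15.9/20).
= 0.775 × 0.1603 = 0.124 V.

0.124 V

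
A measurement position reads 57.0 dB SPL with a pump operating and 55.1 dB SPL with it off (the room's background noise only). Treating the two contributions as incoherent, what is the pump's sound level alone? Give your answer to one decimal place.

Background correction is a power subtraction:
L_src = 10·log₁₀(10^(57.0/10) − 10^(55.1/10)) = 10·log₁₀(177600) = 52.5 dB SPL.

52.5 dB SPL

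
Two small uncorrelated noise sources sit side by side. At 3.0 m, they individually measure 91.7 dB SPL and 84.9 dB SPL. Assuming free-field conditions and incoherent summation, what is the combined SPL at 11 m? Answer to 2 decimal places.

Combined at 3.0 m: 10·log₁₀(10^(91.7/10)+10^(84.9/10)) = 92.524 dB SPL.
Then apply −20·log₁₀(11/3.0) = -11.285 dB → 81.24 dB SPL.

81.24 dB SPL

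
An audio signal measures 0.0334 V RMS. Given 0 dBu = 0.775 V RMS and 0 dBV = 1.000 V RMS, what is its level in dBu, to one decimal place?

dBu = 20·log₁₀(V / 0.775 V).
20·log₁₀(0.0334/0.775) = -27.3 dBu.

-27.3 dBu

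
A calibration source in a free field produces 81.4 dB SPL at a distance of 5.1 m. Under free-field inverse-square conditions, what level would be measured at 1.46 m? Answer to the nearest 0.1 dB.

Free-field point source: level drops by 20·log₁₀ of the distance ratio.
ΔL = −20·log₁₀(1.46/5.1) = 10.86 dB, so L₂ = 81.4 + (10.86) = 92.3 dB SPL.

92.3 dB SPL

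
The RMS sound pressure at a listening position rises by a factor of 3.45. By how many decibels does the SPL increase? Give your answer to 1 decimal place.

Sound pressure is an amplitude quantity: ΔL = 20·log₁₀(p₂/p₁).
20·log₁₀(3.45) = 10.8 dB.

10.8 dB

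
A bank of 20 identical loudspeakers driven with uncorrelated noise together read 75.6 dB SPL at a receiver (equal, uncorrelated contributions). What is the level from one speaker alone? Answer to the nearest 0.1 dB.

62.6 dB SPL

20 equal incoherent sources add 10·log₁₀(20) = 13.01 dB over one source.
L_one = 75.6 − 13.01 = 62.6 dB SPL.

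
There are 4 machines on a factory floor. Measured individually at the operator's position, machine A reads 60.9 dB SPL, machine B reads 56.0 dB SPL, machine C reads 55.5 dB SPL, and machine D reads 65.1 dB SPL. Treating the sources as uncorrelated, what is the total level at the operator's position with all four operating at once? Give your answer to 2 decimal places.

Uncorrelated sources add in intensity (power), not in dB.
L_total = 10·log₁₀(10^(60.9/10) + 10^(56.0/10) + 10^(55.5/10) + 10^(65.1/10)) = 10·log₁₀(5219000) = 67.18 dB SPL.

67.18 dB SPL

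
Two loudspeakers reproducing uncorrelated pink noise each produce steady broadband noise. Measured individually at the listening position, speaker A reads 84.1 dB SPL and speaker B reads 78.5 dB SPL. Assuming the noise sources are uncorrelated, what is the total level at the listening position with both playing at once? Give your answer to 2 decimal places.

85.16 dB SPL

Uncorrelated sources add in intensity (power), not in dB.
L_total = 10·log₁₀(10^(84.1/10) + 10^(78.5/10)) = 10·log₁₀(327800000) = 85.16 dB SPL.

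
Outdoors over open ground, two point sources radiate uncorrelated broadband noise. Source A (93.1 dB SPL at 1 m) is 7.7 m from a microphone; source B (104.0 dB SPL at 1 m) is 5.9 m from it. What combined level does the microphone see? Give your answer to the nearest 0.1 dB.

88.8 dB SPL

At the listener: L_A = 93.1 − 20·log₁₀(7.7) = 75.37 dB; L_B = 104.0 − 20·log₁₀(5.9) = 88.58 dB.
Combined: 10·log₁₀(10^(75.37/10)+10^(88.58/10)) = 88.8 dB SPL.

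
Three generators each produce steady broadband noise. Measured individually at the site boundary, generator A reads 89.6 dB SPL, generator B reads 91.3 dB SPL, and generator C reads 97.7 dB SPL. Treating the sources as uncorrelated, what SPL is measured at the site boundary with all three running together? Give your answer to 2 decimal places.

99.11 dB SPL

Add the sources as powers (linear), then convert back to dB:
L_total = 10·log₁₀(10^(89.6/10) + 10^(91.3/10) + 10^(97.7/10)) = 10·log₁₀(8149000000) = 99.11 dB SPL.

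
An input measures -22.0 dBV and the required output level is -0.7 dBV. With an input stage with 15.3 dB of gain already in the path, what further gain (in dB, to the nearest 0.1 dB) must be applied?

6.0 dB

The required make-up gain is the shortfall in the dB sum.
G = -0.7 − (-22.0) − 15.3 = 6.0 dB.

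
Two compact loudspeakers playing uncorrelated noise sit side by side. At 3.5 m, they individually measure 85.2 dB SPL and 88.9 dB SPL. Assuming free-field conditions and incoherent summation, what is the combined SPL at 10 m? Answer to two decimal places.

81.32 dB SPL

Combined at 3.5 m: 10·log₁₀(10^(85.2/10)+10^(88.9/10)) = 90.443 dB SPL.
Then apply −20·log₁₀(10/3.5) = -9.119 dB → 81.32 dB SPL.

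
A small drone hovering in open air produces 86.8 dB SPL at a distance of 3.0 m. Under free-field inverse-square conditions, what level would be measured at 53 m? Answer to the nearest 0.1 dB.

61.9 dB SPL

For a point source in a free field, ΔL = −20·log₁₀(d₂/d₁).
ΔL = −20·log₁₀(53/3.0) = -24.94 dB, so L₂ = 86.8 + (-24.94) = 61.9 dB SPL.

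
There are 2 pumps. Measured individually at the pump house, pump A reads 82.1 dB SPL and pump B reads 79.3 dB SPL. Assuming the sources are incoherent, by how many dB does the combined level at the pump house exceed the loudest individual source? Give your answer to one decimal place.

1.8 dB

Uncorrelated sources add in intensity (power), not in dB.
L_total = 10·log₁₀(10^(82.1/10) + 10^(79.3/10)) = 83.93 dB SPL.
Excess over the loudest (82.1 dB): 83.93 − 82.1 = 1.8 dB.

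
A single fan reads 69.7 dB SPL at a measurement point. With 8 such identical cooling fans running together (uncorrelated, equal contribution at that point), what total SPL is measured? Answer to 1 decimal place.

8 equal incoherent sources raise the level by 10·log₁₀(8) = 9.03 dB.
L_total = 69.7 + 9.03 = 78.7 dB SPL.

78.7 dB SPL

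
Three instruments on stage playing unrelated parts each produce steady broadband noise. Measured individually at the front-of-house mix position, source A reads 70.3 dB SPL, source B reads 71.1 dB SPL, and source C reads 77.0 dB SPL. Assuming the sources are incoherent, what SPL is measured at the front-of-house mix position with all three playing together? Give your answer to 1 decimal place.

78.7 dB SPL

Incoherent sources sum as intensities:
L_total = 10·log₁₀(10^(70.3/10) + 10^(71.1/10) + 10^(77.0/10)) = 10·log₁₀(73720000) = 78.7 dB SPL.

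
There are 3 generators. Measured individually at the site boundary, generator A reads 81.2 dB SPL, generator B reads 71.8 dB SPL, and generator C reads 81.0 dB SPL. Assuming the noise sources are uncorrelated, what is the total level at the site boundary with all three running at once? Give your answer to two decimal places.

84.36 dB SPL

Incoherent sources sum as intensities:
L_total = 10·log₁₀(10^(81.2/10) + 10^(71.8/10) + 10^(81.0/10)) = 10·log₁₀(272900000) = 84.36 dB SPL.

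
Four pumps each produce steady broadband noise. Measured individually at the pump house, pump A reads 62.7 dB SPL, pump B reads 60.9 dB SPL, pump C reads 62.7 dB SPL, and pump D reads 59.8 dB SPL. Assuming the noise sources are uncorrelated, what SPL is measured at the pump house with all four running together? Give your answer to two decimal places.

Uncorrelated sources add in intensity (power), not in dB.
L_total = 10·log₁₀(10^(62.7/10) + 10^(60.9/10) + 10^(62.7/10) + 10^(59.8/10)) = 10·log₁₀(5909000) = 67.72 dB SPL.

67.72 dB SPL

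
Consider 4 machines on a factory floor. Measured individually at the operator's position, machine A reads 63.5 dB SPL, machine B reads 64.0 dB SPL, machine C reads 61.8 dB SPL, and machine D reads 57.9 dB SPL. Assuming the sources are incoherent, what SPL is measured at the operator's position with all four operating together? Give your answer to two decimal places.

Incoherent sources sum as intensities:
L_total = 10·log₁₀(10^(63.5/10) + 10^(64.0/10) + 10^(61.8/10) + 10^(57.9/10)) = 10·log₁₀(6881000) = 68.38 dB SPL.

68.38 dB SPL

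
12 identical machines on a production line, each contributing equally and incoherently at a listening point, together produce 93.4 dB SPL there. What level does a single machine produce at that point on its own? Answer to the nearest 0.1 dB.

12 equal incoherent sources add 10·log₁₀(12) = 10.79 dB over one source.
L_one = 93.4 − 10.79 = 82.6 dB SPL.

82.6 dB SPL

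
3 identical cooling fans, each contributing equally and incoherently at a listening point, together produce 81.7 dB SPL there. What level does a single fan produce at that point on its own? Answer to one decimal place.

3 equal incoherent sources add 10·log₁₀(3) = 4.77 dB over one source.
L_one = 81.7 − 4.77 = 76.9 dB SPL.

76.9 dB SPL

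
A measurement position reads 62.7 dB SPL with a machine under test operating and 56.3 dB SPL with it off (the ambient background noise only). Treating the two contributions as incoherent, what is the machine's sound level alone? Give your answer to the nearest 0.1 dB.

Subtract intensities: L_src = 10·log₁₀(10^(L_total/10) − 10^(L_bg/10)).
L_src = 10·log₁₀(10^(62.7/10) − 10^(56.3/10)) = 10·log₁₀(1436000) = 61.6 dB SPL.

61.6 dB SPL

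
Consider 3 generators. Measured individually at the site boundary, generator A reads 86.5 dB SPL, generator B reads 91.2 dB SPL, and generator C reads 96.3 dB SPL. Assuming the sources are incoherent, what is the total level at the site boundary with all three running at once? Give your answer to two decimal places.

97.80 dB SPL

Incoherent sources sum as intensities:
L_total = 10·log₁₀(10^(86.5/10) + 10^(91.2/10) + 10^(96.3/10)) = 10·log₁₀(6031000000) = 97.80 dB SPL.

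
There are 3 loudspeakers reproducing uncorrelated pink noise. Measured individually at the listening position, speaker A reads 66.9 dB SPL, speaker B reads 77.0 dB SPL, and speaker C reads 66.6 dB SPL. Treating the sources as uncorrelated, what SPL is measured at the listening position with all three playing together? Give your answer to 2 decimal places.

77.75 dB SPL

Add the sources as powers (linear), then convert back to dB:
L_total = 10·log₁₀(10^(66.9/10) + 10^(77.0/10) + 10^(66.6/10)) = 10·log₁₀(59590000) = 77.75 dB SPL.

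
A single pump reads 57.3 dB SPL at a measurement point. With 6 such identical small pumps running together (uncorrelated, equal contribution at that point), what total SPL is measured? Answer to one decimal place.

6 equal incoherent sources raise the level by 10·log₁₀(6) = 7.78 dB.
L_total = 57.3 + 7.78 = 65.1 dB SPL.

65.1 dB SPL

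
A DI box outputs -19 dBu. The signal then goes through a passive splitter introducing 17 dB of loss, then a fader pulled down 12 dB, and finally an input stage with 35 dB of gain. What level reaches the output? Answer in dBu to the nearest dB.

In dB, series stages simply add:
-19 − 17 − 12 + 35 = -13 dBu.

-13 dBu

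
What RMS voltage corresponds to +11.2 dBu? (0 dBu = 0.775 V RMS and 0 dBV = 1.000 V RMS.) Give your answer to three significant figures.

V = 0.775 V × 10^(+11.2/20).
= 0.775 × 3.631 = 2.81 V.

2.81 V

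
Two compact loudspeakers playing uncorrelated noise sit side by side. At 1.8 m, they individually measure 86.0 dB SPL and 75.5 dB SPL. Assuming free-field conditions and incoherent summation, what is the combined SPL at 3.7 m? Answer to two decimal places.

80.11 dB SPL

Combined at 1.8 m: 10·log₁₀(10^(86.0/10)+10^(75.5/10)) = 86.371 dB SPL.
Then apply −20·log₁₀(3.7/1.8) = -6.259 dB → 80.11 dB SPL.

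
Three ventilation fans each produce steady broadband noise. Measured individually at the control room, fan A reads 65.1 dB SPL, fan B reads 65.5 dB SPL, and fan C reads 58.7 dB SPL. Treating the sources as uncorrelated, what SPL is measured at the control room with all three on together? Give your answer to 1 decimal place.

68.8 dB SPL

Incoherent sources sum as intensities:
L_total = 10·log₁₀(10^(65.1/10) + 10^(65.5/10) + 10^(58.7/10)) = 10·log₁₀(7525000) = 68.8 dB SPL.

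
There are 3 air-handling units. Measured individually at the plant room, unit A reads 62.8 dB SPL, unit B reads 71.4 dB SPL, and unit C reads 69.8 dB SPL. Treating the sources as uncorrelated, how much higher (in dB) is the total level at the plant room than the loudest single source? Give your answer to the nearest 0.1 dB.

2.6 dB

Incoherent sources sum as intensities:
L_total = 10·log₁₀(10^(62.8/10) + 10^(71.4/10) + 10^(69.8/10)) = 74.02 dB SPL.
Excess over the loudest (71.4 dB): 74.02 − 71.4 = 2.6 dB.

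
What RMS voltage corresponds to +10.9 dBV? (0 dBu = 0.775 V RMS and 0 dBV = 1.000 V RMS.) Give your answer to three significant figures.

V = 1.000 V × 10^(+10.9/20).
= 1.000 × 3.508 = 3.51 V.

3.51 V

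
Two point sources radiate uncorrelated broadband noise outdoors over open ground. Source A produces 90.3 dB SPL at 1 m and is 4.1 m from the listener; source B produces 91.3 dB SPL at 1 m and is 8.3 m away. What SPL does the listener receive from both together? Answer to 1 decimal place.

79.2 dB SPL

At the listener: L_A = 90.3 − 20·log₁₀(4.1) = 78.04 dB; L_B = 91.3 − 20·log₁₀(8.3) = 72.92 dB.
Combined: 10·log₁₀(10^(78.04/10)+10^(72.92/10)) = 79.2 dB SPL.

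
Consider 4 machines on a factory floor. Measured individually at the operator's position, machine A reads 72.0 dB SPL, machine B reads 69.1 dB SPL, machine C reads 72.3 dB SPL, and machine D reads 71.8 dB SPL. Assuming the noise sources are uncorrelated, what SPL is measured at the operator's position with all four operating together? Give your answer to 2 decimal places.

77.49 dB SPL

Incoherent sources sum as intensities:
L_total = 10·log₁₀(10^(72.0/10) + 10^(69.1/10) + 10^(72.3/10) + 10^(71.8/10)) = 10·log₁₀(56100000) = 77.49 dB SPL.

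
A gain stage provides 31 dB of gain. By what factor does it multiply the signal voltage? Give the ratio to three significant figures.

35.5

Voltage ratio = 10^(dB/20).
10^(31/20) = 10^(1.550) = 35.5.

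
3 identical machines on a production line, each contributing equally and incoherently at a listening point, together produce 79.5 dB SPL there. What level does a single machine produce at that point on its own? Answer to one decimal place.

3 equal incoherent sources add 10·log₁₀(3) = 4.77 dB over one source.
L_one = 79.5 − 4.77 = 74.7 dB SPL.

74.7 dB SPL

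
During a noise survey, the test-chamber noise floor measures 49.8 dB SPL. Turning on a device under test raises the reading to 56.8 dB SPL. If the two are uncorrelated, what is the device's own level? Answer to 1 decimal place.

55.8 dB SPL

Background correction is a power subtraction:
L_src = 10·log₁₀(10^(56.8/10) − 10^(49.8/10)) = 10·log₁₀(383100) = 55.8 dB SPL.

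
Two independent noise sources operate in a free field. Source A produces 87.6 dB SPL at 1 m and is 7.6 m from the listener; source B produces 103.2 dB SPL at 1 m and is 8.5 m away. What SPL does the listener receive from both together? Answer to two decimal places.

At the listener: L_A = 87.6 − 20·log₁₀(7.6) = 69.984 dB; L_B = 103.2 − 20·log₁₀(8.5) = 84.612 dB.
Combined: 10·log₁₀(10^(69.984/10)+10^(84.612/10)) = 84.76 dB SPL.

84.76 dB SPL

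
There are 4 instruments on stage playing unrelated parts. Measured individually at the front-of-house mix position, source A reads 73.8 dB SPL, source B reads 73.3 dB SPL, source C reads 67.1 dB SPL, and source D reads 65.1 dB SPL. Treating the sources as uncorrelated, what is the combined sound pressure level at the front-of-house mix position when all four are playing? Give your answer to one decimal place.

77.3 dB SPL

Add the sources as powers (linear), then convert back to dB:
L_total = 10·log₁₀(10^(73.8/10) + 10^(73.3/10) + 10^(67.1/10) + 10^(65.1/10)) = 10·log₁₀(53730000) = 77.3 dB SPL.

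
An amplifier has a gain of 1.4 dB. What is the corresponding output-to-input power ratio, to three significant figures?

1.38

Power ratio = 10^(dB/10).
10^(1.4/10) = 10^(0.1400) = 1.38.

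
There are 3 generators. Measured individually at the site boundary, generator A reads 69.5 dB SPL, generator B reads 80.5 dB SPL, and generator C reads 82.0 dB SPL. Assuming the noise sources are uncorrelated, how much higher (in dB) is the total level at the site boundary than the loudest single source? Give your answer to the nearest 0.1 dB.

2.5 dB

Incoherent sources sum as intensities:
L_total = 10·log₁₀(10^(69.5/10) + 10^(80.5/10) + 10^(82.0/10)) = 84.47 dB SPL.
Excess over the loudest (82.0 dB): 84.47 − 82.0 = 2.5 dB.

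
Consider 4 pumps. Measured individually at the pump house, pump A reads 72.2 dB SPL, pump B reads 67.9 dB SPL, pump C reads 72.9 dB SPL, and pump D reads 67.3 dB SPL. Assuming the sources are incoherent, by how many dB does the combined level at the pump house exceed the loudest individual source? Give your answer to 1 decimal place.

Incoherent sources sum as intensities:
L_total = 10·log₁₀(10^(72.2/10) + 10^(67.9/10) + 10^(72.9/10) + 10^(67.3/10)) = 76.78 dB SPL.
Excess over the loudest (72.9 dB): 76.78 − 72.9 = 3.9 dB.

3.9 dB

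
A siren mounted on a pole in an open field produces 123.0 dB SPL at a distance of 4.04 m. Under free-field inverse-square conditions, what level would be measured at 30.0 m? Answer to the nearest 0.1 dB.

For a point source in a free field, ΔL = −20·log₁₀(d₂/d₁).
ΔL = −20·log₁₀(30.0/4.04) = -17.41 dB, so L₂ = 123.0 + (-17.41) = 105.6 dB SPL.

105.6 dB SPL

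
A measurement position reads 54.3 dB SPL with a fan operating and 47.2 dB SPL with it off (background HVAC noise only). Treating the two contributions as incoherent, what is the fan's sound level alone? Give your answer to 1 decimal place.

53.4 dB SPL

Subtract intensities: L_src = 10·log₁₀(10^(L_total/10) − 10^(L_bg/10)).
L_src = 10·log₁₀(10^(54.3/10) − 10^(47.2/10)) = 10·log₁₀(216700) = 53.4 dB SPL.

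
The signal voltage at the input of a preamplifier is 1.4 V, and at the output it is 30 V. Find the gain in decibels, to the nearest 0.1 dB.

26.6 dB

Voltage is an amplitude quantity, so gain = 20·log₁₀(V_out/V_in).
20·log₁₀(30/1.4) = 20·log₁₀(21.43) = 26.6 dB.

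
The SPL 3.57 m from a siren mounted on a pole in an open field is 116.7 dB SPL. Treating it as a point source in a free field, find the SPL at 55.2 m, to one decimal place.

92.9 dB SPL

Inverse-square spreading gives ΔL = −20·log₁₀(d₂/d₁).
ΔL = −20·log₁₀(55.2/3.57) = -23.79 dB, so L₂ = 116.7 + (-23.79) = 92.9 dB SPL.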